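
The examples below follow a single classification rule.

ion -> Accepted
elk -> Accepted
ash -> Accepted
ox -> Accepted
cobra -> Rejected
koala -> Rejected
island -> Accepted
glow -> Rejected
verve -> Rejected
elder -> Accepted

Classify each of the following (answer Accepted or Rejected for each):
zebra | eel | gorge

Rejected, Accepted, Rejected

'Accepted' ⟺ starts with a vowel.
zebra: starts with 'z', doesn't qualify → Rejected.
eel: starts with 'e', has this property → Accepted.
gorge: starts with 'g', doesn't qualify → Rejected.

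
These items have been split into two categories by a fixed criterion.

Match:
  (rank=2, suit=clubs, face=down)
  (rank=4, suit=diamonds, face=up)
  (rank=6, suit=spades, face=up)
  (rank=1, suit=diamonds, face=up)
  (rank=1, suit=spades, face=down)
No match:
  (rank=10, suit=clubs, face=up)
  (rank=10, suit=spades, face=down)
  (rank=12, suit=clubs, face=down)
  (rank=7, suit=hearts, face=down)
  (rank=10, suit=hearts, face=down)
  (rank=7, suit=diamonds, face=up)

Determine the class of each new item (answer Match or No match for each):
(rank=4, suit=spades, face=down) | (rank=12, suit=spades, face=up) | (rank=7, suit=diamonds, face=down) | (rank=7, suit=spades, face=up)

The pattern is that an item is 'Match' exactly when: rank ≤ 6.

Match, No match, No match, No match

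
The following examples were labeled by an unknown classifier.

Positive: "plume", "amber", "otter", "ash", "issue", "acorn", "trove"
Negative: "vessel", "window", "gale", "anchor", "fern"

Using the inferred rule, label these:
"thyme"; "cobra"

Positive, Positive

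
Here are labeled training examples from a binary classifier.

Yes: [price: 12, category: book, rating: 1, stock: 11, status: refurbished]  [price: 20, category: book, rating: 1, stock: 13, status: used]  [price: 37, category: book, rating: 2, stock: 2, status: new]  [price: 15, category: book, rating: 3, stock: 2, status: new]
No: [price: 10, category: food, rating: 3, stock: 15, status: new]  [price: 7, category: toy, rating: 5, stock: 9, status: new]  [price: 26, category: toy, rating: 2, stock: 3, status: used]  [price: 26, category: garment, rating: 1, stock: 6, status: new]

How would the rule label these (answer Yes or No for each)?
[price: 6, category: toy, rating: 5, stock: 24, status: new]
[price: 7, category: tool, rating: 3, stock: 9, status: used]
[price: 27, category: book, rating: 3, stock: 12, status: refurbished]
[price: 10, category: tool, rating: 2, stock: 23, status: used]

No, No, Yes, No

Every 'Yes' example satisfies: category is book. None of the 'No' examples do.
No: [price: 6, category: toy, rating: 5, stock: 24, status: new], since category is toy.
No: [price: 7, category: tool, rating: 3, stock: 9, status: used], since category is tool.
Yes: [price: 27, category: book, rating: 3, stock: 12, status: refurbished], since category is book.
No: [price: 10, category: tool, rating: 2, stock: 23, status: used], since category is tool.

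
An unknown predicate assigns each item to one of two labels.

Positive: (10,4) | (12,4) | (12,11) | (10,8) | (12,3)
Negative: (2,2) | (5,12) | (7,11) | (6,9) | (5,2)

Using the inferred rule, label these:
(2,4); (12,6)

Negative, Positive

Rule: first ≥ 8. This holds for each 'Positive' example and fails for each 'Negative' one.
(2,4) → first 2 → Negative. (12,6) → first 12 → Positive.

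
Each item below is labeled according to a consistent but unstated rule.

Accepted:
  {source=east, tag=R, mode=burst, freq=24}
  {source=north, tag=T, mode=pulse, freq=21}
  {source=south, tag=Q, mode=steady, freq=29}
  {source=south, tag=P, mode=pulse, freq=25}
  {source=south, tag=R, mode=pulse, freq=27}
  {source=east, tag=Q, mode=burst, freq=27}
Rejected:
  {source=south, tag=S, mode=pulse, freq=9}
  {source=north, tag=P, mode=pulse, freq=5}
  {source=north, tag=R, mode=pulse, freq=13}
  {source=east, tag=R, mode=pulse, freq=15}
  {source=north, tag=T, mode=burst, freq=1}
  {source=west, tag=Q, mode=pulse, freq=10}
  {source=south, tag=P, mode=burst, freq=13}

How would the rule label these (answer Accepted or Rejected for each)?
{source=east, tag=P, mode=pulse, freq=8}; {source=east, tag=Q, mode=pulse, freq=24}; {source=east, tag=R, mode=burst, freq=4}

The pattern is that an item is 'Accepted' exactly when: freq ≥ 21.

Rejected, Accepted, Rejected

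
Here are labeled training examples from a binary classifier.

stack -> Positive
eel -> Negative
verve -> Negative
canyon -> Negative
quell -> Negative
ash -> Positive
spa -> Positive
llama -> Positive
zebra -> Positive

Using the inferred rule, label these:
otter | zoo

Negative, Negative

Rule: odd length AND contains 'a'. This holds for each 'Positive' example and fails for each 'Negative' one.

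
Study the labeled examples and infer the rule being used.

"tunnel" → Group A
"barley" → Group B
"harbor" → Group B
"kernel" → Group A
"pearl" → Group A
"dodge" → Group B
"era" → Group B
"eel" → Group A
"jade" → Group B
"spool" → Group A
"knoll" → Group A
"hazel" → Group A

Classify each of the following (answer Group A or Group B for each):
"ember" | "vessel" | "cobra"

Group B, Group A, Group B

Looking at the examples, the only property every 'Group A' case has and every 'Group B' case lacks is: ends with 'l'.
"ember" — ends with 'r', hence Group B.
"vessel" — ends with 'l', hence Group A.
"cobra" — ends with 'a', hence Group B.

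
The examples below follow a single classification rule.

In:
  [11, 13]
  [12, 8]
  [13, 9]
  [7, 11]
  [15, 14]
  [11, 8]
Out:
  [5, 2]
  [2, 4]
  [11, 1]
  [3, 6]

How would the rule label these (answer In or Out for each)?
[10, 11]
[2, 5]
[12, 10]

The common property of the 'In' items is: sum ≥ 18. No 'Out' item has it.
[10, 11] — 10+11 = 21, hence In. [2, 5] — 2+5 = 7, hence Out. [12, 10] — 12+10 = 22, hence In.

In, Out, In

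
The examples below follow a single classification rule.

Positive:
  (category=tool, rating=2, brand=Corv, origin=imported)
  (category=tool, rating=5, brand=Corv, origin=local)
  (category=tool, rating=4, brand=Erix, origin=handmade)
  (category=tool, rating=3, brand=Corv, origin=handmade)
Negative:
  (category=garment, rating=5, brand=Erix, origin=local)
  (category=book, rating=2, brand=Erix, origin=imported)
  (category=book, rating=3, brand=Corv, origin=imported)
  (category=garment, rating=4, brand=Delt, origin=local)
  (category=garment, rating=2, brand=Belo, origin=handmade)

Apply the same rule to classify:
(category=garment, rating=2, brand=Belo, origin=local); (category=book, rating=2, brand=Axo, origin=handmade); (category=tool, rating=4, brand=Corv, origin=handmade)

Negative, Negative, Positive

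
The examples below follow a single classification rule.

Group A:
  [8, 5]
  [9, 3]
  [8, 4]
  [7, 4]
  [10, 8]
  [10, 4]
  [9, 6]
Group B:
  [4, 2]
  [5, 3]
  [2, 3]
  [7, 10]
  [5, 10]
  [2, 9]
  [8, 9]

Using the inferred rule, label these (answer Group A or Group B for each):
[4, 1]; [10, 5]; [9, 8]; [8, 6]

A rule that fits every label: first > second AND sum ≥ 11 — true of each 'Group A' example, false of each 'Group B' one.
[4, 1] → 4 > 1, 4+1 = 5 → Group B.
[10, 5] → 10 > 5, 10+5 = 15 → Group A.
[9, 8] → 9 > 8, 9+8 = 17 → Group A.
[8, 6] → 8 > 6, 8+6 = 14 → Group A.

Group B, Group A, Group A, Group A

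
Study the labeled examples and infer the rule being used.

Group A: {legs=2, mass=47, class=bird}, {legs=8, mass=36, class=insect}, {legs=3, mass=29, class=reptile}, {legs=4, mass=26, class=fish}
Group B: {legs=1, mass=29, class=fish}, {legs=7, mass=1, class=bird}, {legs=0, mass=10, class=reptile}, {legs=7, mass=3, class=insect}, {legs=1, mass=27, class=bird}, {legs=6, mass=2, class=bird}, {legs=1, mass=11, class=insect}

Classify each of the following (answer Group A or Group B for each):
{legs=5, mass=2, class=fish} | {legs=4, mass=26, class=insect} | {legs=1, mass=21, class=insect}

The distinguishing property — legs ≥ 2 AND mass ≥ 10 — holds for all the 'Group A' cases and none of the 'Group B' cases.

Group B, Group A, Group B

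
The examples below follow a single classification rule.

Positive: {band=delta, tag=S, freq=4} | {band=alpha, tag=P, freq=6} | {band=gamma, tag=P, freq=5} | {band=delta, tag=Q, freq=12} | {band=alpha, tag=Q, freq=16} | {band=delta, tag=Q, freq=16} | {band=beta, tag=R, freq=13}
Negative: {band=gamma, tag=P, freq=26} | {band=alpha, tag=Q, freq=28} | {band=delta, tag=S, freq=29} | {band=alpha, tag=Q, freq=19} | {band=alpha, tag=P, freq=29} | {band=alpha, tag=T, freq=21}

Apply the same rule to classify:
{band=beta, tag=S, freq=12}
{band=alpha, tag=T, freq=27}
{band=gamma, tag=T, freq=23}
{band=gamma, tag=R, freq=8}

Positive, Negative, Negative, Positive

The classifier is using: freq ≤ 16.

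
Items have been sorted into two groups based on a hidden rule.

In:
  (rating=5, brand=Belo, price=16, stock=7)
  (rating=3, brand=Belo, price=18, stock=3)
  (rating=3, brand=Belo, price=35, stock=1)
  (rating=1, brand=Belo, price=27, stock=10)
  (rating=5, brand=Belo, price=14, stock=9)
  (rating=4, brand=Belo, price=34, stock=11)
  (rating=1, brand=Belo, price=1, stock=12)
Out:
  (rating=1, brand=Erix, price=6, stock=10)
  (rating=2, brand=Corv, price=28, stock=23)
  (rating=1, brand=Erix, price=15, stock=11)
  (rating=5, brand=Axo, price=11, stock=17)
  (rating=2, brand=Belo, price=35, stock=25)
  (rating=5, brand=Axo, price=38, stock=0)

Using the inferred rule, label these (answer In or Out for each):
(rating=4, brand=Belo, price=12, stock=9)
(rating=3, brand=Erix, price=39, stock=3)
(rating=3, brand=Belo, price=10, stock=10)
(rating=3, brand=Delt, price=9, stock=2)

The simplest hypothesis consistent with all the labels is: brand is Belo AND stock ≤ 12.
(rating=4, brand=Belo, price=12, stock=9): brand is Belo, stock = 9 — has this property, so In. (rating=3, brand=Erix, price=39, stock=3): brand is Erix, stock = 3 — does not fit, so Out. (rating=3, brand=Belo, price=10, stock=10): brand is Belo, stock = 10 — has this property, so In. (rating=3, brand=Delt, price=9, stock=2): brand is Delt, stock = 2 — does not fit, so Out.

In, Out, In, Out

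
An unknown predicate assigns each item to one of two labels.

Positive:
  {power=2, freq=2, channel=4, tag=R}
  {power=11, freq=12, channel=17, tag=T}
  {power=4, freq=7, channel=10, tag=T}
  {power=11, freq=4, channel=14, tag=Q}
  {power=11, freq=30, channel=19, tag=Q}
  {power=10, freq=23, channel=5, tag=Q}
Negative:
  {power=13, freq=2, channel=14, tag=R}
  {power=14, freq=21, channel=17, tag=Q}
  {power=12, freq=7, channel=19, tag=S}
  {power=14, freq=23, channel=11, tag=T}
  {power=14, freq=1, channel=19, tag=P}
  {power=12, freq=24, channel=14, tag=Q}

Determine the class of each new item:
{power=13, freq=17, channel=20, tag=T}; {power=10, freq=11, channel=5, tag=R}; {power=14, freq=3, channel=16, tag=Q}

Every 'Positive' example satisfies: power ≤ 11. None of the 'Negative' examples do.
{power=13, freq=17, channel=20, tag=T} — power = 13, hence Negative. {power=10, freq=11, channel=5, tag=R} — power = 10, hence Positive. {power=14, freq=3, channel=16, tag=Q} — power = 14, hence Negative.

Negative, Positive, Negative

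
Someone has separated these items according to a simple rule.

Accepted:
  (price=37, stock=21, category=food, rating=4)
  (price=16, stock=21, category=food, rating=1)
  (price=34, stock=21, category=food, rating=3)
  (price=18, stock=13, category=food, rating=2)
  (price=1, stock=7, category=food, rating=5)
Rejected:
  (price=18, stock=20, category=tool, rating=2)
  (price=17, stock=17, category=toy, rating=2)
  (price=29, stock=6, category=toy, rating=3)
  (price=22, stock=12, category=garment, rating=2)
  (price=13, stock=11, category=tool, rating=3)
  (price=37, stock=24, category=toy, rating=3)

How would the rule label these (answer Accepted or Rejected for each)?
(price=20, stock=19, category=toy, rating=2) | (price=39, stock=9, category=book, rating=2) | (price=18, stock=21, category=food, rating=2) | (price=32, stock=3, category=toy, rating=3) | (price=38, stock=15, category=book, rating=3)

Rejected, Rejected, Accepted, Rejected, Rejected

Looking at the examples, the only property every 'Accepted' case has and every 'Rejected' case lacks is: category is food.
(price=20, stock=19, category=toy, rating=2) → category is toy → Rejected. (price=39, stock=9, category=book, rating=2) → category is book → Rejected. (price=18, stock=21, category=food, rating=2) → category is food → Accepted. (price=32, stock=3, category=toy, rating=3) → category is toy → Rejected. (price=38, stock=15, category=book, rating=3) → category is book → Rejected.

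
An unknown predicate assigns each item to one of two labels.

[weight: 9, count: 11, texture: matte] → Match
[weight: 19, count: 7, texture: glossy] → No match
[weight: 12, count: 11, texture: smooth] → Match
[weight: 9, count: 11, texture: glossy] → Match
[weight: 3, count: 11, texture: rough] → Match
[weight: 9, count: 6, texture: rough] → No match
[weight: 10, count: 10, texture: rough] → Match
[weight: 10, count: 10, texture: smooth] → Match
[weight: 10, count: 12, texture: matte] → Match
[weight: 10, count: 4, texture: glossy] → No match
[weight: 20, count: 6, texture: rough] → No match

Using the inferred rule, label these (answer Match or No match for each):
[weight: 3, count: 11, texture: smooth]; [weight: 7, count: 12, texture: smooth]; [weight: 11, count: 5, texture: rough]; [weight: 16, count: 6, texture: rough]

The simplest hypothesis consistent with all the labels is: count ≥ 10.
Match: [weight: 3, count: 11, texture: smooth], since count = 11. Match: [weight: 7, count: 12, texture: smooth], since count = 12. No match: [weight: 11, count: 5, texture: rough], since count = 5. No match: [weight: 16, count: 6, texture: rough], since count = 6.

Match, Match, No match, No match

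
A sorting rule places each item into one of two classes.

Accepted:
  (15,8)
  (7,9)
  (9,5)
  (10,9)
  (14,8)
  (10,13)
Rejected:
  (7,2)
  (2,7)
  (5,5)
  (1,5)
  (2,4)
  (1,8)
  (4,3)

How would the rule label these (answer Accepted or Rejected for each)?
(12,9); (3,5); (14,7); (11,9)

Accepted, Rejected, Accepted, Accepted

The simplest hypothesis consistent with all the labels is: sum ≥ 14.
(12,9) — 12+9 = 21, hence Accepted.
(3,5) — 3+5 = 8, hence Rejected.
(14,7) — 14+7 = 21, hence Accepted.
(11,9) — 11+9 = 20, hence Accepted.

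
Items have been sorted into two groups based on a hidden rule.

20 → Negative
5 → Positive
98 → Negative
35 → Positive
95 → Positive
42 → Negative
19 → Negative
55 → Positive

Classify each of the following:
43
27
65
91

Negative, Negative, Positive, Negative

Looking at the examples, the only property every 'Positive' case has and every 'Negative' case lacks is: ends in digit 5.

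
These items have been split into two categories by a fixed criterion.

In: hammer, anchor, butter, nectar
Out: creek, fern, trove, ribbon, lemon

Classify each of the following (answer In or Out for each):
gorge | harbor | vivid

Out, In, Out

Comparing the two groups points to one rule — ends with 'r'.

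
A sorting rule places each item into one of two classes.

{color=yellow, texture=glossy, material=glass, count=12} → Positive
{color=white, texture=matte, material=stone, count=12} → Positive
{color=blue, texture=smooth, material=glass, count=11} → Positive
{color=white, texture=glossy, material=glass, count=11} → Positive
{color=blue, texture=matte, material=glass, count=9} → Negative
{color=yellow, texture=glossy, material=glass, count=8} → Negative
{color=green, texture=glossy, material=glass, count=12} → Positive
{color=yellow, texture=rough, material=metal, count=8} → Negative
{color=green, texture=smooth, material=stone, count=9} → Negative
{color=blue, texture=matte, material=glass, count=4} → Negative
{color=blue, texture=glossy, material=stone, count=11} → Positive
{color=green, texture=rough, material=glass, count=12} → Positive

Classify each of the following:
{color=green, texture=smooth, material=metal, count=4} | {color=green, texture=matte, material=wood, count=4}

Negative, Negative

The common property of the 'Positive' items is: count ≥ 11. No 'Negative' item has it.
{color=green, texture=smooth, material=metal, count=4}: Negative (count = 4).
{color=green, texture=matte, material=wood, count=4}: Negative (count = 4).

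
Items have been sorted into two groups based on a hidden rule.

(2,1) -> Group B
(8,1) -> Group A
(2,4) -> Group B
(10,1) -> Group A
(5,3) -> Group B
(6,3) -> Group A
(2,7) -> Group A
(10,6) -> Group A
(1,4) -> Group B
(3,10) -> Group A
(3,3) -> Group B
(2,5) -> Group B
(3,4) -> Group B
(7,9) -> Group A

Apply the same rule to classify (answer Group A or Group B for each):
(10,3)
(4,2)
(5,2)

The rule appears to be: sum ≥ 9.

Group A, Group B, Group B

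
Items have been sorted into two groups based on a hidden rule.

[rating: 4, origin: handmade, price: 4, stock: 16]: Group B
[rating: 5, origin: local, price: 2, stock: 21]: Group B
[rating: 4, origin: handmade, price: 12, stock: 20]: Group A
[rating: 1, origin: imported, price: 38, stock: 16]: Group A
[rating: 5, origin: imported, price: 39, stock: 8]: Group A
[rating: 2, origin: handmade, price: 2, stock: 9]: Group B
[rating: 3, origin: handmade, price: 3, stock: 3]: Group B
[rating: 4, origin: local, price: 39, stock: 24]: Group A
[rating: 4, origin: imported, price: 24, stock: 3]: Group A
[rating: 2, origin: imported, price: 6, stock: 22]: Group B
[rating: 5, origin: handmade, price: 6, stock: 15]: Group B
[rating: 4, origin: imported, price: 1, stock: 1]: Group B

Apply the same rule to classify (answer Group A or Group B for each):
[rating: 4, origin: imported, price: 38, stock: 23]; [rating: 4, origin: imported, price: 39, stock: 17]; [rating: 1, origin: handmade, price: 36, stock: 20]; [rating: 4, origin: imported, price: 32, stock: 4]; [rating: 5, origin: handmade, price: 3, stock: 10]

Group A, Group A, Group A, Group A, Group B

The pattern is that an item is 'Group A' exactly when: price ≥ 12.
Group A: [rating: 4, origin: imported, price: 38, stock: 23], since price = 38.
Group A: [rating: 4, origin: imported, price: 39, stock: 17], since price = 39.
Group A: [rating: 1, origin: handmade, price: 36, stock: 20], since price = 36.
Group A: [rating: 4, origin: imported, price: 32, stock: 4], since price = 32.
Group B: [rating: 5, origin: handmade, price: 3, stock: 10], since price = 3.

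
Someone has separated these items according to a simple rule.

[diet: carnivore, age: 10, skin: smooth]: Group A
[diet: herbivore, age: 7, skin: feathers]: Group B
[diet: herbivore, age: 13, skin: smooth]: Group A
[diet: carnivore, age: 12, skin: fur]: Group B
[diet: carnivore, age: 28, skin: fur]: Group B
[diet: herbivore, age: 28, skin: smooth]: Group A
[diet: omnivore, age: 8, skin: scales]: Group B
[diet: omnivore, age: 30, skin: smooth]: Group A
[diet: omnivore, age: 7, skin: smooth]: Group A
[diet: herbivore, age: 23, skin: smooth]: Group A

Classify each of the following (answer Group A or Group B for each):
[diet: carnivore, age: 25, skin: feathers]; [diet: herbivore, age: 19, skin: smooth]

All 'Group A' examples share one property — skin is smooth — and every 'Group B' example lacks it.
[diet: carnivore, age: 25, skin: feathers]: Group B (skin is feathers).
[diet: herbivore, age: 19, skin: smooth]: Group A (skin is smooth).

Group B, Group A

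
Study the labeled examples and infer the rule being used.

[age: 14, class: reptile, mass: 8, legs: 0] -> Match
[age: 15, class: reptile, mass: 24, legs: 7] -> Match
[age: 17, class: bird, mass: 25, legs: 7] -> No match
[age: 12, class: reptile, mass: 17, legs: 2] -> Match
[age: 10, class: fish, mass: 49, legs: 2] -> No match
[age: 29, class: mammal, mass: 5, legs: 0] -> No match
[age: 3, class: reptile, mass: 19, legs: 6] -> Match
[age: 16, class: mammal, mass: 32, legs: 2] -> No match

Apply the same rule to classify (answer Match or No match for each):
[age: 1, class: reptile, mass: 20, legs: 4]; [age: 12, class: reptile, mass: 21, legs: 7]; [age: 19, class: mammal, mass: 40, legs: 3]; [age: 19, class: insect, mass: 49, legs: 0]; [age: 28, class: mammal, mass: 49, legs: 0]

The simplest hypothesis consistent with all the labels is: class is reptile.
[age: 1, class: reptile, mass: 20, legs: 4] → class is reptile → Match. [age: 12, class: reptile, mass: 21, legs: 7] → class is reptile → Match. [age: 19, class: mammal, mass: 40, legs: 3] → class is mammal → No match. [age: 19, class: insect, mass: 49, legs: 0] → class is insect → No match. [age: 28, class: mammal, mass: 49, legs: 0] → class is mammal → No match.

Match, Match, No match, No match, No match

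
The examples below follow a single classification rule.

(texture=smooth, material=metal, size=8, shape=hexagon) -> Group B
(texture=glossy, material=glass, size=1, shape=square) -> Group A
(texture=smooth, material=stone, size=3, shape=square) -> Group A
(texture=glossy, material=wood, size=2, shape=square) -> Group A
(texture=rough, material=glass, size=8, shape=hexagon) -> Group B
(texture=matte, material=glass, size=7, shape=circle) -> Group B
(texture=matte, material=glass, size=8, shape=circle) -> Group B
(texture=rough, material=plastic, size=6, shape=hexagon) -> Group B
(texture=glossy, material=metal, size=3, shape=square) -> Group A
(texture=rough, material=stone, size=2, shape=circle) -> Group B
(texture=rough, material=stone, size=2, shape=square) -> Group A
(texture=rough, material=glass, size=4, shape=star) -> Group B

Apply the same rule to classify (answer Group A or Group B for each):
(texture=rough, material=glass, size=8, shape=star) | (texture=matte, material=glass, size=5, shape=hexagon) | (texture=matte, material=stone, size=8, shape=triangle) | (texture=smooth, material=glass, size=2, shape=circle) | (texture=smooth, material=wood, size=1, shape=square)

Group B, Group B, Group B, Group B, Group A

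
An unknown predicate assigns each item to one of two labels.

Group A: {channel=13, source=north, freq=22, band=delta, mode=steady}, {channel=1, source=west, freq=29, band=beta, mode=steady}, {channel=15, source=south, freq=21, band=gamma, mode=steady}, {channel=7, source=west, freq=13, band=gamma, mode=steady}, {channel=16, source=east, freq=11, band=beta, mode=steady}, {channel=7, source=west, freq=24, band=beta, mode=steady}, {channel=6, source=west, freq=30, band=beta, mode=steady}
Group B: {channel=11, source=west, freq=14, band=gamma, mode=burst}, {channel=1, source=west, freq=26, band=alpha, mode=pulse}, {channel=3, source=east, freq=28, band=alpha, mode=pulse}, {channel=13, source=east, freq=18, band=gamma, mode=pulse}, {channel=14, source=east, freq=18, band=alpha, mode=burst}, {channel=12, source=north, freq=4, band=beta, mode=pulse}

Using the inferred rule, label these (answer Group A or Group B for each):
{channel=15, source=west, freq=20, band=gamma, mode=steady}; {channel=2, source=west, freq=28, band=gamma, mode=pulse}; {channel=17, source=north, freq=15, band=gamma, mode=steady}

Comparing the two groups points to one rule — mode is steady.
{channel=15, source=west, freq=20, band=gamma, mode=steady}: mode is steady — passes, so Group A.
{channel=2, source=west, freq=28, band=gamma, mode=pulse}: mode is pulse — lacks this property, so Group B.
{channel=17, source=north, freq=15, band=gamma, mode=steady}: mode is steady — passes, so Group A.

Group A, Group B, Group A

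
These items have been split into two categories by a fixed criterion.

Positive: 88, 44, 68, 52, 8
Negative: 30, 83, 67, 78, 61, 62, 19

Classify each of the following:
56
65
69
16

Positive, Negative, Negative, Positive

Looking at the examples, the only property every 'Positive' case has and every 'Negative' case lacks is: multiple of 4.
56: 56 = 4·14 — qualifies, so Positive.
65: 65 = 4·16 + 1 — does not satisfy this, so Negative.
69: 69 = 4·17 + 1 — does not satisfy this, so Negative.
16: 16 = 4·4 — qualifies, so Positive.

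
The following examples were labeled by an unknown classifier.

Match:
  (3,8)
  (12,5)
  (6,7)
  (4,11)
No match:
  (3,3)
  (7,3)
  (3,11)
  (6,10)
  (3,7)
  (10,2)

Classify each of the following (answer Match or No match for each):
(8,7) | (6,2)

Match, No match

Every 'Match' example satisfies: sum is odd. None of the 'No match' examples do.
(8,7): Match (8+7 = 15). (6,2): No match (6+2 = 8).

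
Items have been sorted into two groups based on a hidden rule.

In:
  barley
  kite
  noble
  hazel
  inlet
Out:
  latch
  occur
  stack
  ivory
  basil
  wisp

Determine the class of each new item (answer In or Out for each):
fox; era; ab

The pattern is that an item is 'In' exactly when: contains 'e'.

Out, In, Out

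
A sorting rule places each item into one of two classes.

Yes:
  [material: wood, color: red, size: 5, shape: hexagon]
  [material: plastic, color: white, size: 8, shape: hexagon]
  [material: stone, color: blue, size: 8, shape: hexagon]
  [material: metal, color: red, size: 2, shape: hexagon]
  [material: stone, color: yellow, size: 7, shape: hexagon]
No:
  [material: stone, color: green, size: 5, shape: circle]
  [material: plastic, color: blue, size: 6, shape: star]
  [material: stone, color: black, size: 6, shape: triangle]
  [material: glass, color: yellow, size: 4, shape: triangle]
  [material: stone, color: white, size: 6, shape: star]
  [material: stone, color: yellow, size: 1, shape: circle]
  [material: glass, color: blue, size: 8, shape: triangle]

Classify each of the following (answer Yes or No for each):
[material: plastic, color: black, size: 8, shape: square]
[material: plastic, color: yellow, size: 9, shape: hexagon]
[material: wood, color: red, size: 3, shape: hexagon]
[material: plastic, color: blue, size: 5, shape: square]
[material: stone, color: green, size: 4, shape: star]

Comparing the two groups points to one rule — shape is hexagon.
[material: plastic, color: black, size: 8, shape: square]: shape is square — does not pass, so No.
[material: plastic, color: yellow, size: 9, shape: hexagon]: shape is hexagon — checks out, so Yes.
[material: wood, color: red, size: 3, shape: hexagon]: shape is hexagon — checks out, so Yes.
[material: plastic, color: blue, size: 5, shape: square]: shape is square — does not pass, so No.
[material: stone, color: green, size: 4, shape: star]: shape is star — does not pass, so No.

No, Yes, Yes, No, No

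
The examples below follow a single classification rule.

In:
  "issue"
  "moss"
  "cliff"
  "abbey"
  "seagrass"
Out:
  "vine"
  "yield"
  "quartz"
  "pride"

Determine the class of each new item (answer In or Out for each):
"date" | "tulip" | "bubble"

Out, Out, In

All 'In' examples share one property — has a double letter — and every 'Out' example lacks it.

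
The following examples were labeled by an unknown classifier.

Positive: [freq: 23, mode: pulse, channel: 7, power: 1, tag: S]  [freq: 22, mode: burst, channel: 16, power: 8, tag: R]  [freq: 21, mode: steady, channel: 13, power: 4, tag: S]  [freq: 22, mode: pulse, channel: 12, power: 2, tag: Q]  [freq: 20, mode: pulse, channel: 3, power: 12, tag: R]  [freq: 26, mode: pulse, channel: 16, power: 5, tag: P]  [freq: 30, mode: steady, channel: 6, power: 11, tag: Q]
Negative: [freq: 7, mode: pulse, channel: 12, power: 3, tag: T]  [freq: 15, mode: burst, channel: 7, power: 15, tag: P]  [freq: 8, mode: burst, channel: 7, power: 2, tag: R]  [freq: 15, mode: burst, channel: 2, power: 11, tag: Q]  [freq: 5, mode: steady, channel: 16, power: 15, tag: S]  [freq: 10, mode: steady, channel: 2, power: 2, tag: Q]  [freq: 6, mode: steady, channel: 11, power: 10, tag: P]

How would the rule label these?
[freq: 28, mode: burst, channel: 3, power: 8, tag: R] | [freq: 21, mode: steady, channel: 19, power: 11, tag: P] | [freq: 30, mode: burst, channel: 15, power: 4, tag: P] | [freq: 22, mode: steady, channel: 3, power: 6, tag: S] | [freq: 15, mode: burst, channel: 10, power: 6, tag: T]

Positive, Positive, Positive, Positive, Negative

The common property of the 'Positive' items is: freq ≥ 20. No 'Negative' item has it.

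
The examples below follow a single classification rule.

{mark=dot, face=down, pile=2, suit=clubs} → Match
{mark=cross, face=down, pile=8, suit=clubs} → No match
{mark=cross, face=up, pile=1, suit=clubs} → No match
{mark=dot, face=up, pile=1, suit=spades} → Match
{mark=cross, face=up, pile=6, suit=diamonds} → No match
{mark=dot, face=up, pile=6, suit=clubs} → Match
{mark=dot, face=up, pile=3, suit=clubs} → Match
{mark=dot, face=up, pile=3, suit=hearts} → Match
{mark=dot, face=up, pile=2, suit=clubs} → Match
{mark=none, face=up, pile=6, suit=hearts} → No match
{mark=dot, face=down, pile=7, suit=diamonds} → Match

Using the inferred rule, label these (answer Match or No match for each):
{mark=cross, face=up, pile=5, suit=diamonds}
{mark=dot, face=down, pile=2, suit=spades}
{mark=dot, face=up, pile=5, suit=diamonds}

No match, Match, Match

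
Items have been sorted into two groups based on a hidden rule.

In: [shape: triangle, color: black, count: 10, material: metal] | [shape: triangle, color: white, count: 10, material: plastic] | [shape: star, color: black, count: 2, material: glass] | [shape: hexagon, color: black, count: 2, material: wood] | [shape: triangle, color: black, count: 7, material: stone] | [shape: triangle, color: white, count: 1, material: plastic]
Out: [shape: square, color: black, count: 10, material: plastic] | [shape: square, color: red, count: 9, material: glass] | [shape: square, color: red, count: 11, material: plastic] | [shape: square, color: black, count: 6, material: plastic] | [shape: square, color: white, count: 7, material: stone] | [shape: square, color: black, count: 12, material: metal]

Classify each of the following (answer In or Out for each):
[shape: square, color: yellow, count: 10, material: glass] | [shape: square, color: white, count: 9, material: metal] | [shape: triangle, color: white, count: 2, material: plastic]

Out, Out, In

A rule that fits every label: shape is not square — true of each 'In' example, false of each 'Out' one.
[shape: square, color: yellow, count: 10, material: glass]: shape is square — lacks this property, so Out.
[shape: square, color: white, count: 9, material: metal]: shape is square — lacks this property, so Out.
[shape: triangle, color: white, count: 2, material: plastic]: shape is triangle — meets the rule, so In.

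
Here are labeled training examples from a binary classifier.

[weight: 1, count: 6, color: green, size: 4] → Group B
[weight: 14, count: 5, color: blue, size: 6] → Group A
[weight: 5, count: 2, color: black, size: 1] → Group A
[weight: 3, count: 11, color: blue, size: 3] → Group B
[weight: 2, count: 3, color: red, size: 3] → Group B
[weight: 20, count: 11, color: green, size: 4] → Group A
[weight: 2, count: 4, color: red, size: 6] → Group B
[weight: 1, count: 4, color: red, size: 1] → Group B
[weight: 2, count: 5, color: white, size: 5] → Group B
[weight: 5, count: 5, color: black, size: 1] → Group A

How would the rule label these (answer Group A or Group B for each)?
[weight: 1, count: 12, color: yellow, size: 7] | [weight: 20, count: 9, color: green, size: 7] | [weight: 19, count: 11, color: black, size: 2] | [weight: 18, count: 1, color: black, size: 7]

A rule that fits every label: weight ≥ 5 — true of each 'Group A' example, false of each 'Group B' one.
[weight: 1, count: 12, color: yellow, size: 7]: weight = 1 — fails the rule, so Group B. [weight: 20, count: 9, color: green, size: 7]: weight = 20 — satisfies this, so Group A. [weight: 19, count: 11, color: black, size: 2]: weight = 19 — satisfies this, so Group A. [weight: 18, count: 1, color: black, size: 7]: weight = 18 — satisfies this, so Group A.

Group B, Group A, Group A, Group A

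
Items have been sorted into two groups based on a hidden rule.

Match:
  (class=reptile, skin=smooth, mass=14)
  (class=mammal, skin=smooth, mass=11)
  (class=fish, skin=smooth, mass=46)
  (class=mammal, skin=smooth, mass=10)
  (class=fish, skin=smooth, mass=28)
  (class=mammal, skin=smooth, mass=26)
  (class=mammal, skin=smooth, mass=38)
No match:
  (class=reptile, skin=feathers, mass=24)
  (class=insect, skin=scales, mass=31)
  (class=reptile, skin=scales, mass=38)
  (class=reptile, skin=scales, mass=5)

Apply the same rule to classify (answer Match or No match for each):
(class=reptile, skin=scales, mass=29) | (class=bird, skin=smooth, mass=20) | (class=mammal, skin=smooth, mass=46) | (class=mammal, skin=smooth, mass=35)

Rule: skin is smooth. This holds for each 'Match' example and fails for each 'No match' one.

No match, Match, Match, Match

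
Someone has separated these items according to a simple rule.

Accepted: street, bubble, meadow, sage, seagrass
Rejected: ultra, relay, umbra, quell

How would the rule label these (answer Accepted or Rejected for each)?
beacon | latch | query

Accepted, Rejected, Rejected

Checking candidate rules against both groups, what survives is: even length.
Accepted: beacon, since length 6.
Rejected: latch, since length 5.
Rejected: query, since length 5.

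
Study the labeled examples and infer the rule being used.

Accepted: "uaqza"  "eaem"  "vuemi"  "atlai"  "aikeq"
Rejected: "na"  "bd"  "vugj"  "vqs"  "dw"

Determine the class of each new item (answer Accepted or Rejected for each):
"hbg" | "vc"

'Accepted' ⟺ has ≥ 2 vowels.
"hbg" — 0 vowels, hence Rejected. "vc" — 0 vowels, hence Rejected.

Rejected, Rejected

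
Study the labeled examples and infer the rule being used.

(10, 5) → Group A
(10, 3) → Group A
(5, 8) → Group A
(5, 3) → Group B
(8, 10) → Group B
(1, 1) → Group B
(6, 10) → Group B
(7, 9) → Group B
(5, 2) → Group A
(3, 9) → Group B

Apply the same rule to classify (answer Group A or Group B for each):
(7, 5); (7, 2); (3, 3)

Group B, Group A, Group B

The pattern is that an item is 'Group A' exactly when: sum is odd.
(7, 5) → 7+5 = 12 → Group B. (7, 2) → 7+2 = 9 → Group A. (3, 3) → 3+3 = 6 → Group B.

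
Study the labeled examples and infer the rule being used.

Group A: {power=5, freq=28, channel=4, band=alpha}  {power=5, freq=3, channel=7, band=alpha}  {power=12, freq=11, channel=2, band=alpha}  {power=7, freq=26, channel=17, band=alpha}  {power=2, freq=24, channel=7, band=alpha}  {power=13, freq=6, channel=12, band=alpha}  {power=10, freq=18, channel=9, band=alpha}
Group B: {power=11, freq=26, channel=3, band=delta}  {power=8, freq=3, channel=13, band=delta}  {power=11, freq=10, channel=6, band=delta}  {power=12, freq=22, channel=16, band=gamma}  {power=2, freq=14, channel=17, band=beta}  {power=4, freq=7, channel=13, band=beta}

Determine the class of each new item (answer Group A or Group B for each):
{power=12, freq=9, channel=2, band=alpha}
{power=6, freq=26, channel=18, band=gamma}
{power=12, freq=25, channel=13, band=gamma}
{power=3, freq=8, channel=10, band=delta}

Group A, Group B, Group B, Group B

The distinguishing property — band is alpha — holds for all the 'Group A' cases and none of the 'Group B' cases.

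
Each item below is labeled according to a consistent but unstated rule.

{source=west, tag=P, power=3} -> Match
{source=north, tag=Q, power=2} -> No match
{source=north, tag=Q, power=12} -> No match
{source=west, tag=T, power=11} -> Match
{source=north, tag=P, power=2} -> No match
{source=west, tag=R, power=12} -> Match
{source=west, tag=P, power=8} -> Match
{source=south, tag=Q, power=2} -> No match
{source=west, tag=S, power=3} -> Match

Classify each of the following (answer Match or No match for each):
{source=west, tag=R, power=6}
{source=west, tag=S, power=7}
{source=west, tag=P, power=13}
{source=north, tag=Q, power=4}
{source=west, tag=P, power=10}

A rule that fits every label: source is west — true of each 'Match' example, false of each 'No match' one.
{source=west, tag=R, power=6} — source is west, hence Match.
{source=west, tag=S, power=7} — source is west, hence Match.
{source=west, tag=P, power=13} — source is west, hence Match.
{source=north, tag=Q, power=4} — source is north, hence No match.
{source=west, tag=P, power=10} — source is west, hence Match.

Match, Match, Match, No match, Match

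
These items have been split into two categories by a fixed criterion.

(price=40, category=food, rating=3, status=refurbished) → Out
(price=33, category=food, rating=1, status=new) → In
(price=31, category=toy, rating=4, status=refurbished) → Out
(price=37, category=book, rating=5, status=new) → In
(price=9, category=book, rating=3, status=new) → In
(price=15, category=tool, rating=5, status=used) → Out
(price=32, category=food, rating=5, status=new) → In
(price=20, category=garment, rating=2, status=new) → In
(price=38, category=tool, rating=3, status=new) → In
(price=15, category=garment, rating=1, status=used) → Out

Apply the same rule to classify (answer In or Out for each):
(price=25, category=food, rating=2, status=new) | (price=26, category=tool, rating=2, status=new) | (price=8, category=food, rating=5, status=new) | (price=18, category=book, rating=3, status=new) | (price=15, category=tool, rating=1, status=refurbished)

In, In, In, In, Out

Checking candidate rules against both groups, what survives is: status is new.
In: (price=25, category=food, rating=2, status=new), since status is new. In: (price=26, category=tool, rating=2, status=new), since status is new. In: (price=8, category=food, rating=5, status=new), since status is new. In: (price=18, category=book, rating=3, status=new), since status is new. Out: (price=15, category=tool, rating=1, status=refurbished), since status is refurbished.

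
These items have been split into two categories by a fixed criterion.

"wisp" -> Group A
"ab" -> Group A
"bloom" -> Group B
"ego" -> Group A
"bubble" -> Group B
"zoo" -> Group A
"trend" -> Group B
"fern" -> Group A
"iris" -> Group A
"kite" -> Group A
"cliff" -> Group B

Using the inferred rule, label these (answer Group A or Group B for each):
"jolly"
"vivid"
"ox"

Group B, Group B, Group A

The classifier is using: length ≤ 4.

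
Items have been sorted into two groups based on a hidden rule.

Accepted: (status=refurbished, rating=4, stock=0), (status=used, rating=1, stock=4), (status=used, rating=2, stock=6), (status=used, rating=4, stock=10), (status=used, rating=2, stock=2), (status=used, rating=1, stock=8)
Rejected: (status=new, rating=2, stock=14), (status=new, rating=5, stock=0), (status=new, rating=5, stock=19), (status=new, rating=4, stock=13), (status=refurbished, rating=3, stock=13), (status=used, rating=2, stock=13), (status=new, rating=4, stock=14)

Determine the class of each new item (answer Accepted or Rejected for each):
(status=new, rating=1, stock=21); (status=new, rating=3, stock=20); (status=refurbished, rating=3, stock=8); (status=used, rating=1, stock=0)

Rule: rating ≤ 4 AND stock ≤ 10. This holds for each 'Accepted' example and fails for each 'Rejected' one.
Rejected: (status=new, rating=1, stock=21), since rating = 1, stock = 21.
Rejected: (status=new, rating=3, stock=20), since rating = 3, stock = 20.
Accepted: (status=refurbished, rating=3, stock=8), since rating = 3, stock = 8.
Accepted: (status=used, rating=1, stock=0), since rating = 1, stock = 0.

Rejected, Rejected, Accepted, Accepted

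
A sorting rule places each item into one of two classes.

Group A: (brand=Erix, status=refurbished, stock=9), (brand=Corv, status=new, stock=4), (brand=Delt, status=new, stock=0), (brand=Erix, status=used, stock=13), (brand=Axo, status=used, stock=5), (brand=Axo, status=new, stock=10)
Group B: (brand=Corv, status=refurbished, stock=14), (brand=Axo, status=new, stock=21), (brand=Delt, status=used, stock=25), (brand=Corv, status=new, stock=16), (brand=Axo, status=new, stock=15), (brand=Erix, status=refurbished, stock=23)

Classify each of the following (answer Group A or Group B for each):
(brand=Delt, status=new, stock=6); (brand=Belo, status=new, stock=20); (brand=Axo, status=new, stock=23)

Group A, Group B, Group B

The distinguishing property — stock ≤ 13 — holds for all the 'Group A' cases and none of the 'Group B' cases.
Group A: (brand=Delt, status=new, stock=6), since stock = 6. Group B: (brand=Belo, status=new, stock=20), since stock = 20. Group B: (brand=Axo, status=new, stock=23), since stock = 23.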